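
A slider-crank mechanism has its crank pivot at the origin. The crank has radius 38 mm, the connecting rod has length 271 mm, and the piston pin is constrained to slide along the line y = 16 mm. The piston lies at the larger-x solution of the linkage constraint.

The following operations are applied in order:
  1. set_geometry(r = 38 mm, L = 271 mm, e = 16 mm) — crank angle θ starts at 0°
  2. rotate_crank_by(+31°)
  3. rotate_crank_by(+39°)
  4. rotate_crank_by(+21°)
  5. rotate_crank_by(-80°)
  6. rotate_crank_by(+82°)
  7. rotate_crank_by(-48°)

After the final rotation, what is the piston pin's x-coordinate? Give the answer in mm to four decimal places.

297.6520

set_geometry: r = 38 mm, L = 271 mm, e = 16 mm; θ ← 0°
rotate_crank_by(+31°): θ ← 0° +31° = 31°
rotate_crank_by(+39°): θ ← 31° +39° = 70°
rotate_crank_by(+21°): θ ← 70° +21° = 91°
rotate_crank_by(-80°): θ ← 91° -80° = 11°
rotate_crank_by(+82°): θ ← 11° +82° = 93°
rotate_crank_by(-48°): θ ← 93° -48° = 45°
crank pin P = (r cos θ, r sin θ) = (26.870058, 26.870058)
h = r sin θ − e = 26.870058 − 16 = 10.870058
x = r cos θ + √(L² − h²) = 26.870058 + √(73441.0 − 118.1582) = 26.870058 + 270.781908 = 297.651966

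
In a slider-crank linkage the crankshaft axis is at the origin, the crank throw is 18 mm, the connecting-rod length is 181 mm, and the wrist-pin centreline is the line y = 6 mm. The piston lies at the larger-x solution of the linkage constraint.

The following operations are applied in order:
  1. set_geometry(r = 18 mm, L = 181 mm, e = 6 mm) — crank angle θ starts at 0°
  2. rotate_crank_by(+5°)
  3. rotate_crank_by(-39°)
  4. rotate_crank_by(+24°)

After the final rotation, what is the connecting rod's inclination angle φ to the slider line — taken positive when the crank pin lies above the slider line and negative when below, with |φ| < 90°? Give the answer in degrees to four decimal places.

set_geometry: r = 18 mm, L = 181 mm, e = 6 mm; θ ← 0°
rotate_crank_by(+5°): θ ← 0° +5° = 5°
rotate_crank_by(-39°): θ ← 5° -39° = -34°
rotate_crank_by(+24°): θ ← -34° +24° = -10°
crank pin P = (r cos θ, r sin θ) = (17.726540, -3.125667)
h = r sin θ − e = -3.125667 − 6 = -9.125667
sin φ = h / L = -9.125667 / 181 = -0.05041805
φ = arcsin(-0.05041805) = -2.889967°

-2.8900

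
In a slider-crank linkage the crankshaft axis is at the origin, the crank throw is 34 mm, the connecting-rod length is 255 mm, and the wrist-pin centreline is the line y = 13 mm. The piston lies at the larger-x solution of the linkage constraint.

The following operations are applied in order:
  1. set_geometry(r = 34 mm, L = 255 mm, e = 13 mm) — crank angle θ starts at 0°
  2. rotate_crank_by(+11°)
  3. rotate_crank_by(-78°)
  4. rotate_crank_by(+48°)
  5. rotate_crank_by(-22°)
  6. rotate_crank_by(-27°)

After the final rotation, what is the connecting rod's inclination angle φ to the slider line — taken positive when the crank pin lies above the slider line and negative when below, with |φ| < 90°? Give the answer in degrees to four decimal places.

-10.0557

set_geometry: r = 34 mm, L = 255 mm, e = 13 mm; θ ← 0°
rotate_crank_by(+11°): θ ← 0° +11° = 11°
rotate_crank_by(-78°): θ ← 11° -78° = -67°
rotate_crank_by(+48°): θ ← -67° +48° = -19°
rotate_crank_by(-22°): θ ← -19° -22° = -41°
rotate_crank_by(-27°): θ ← -41° -27° = -68°
crank pin P = (r cos θ, r sin θ) = (12.736624, -31.524251)
h = r sin θ − e = -31.524251 − 13 = -44.524251
sin φ = h / L = -44.524251 / 255 = -0.17460491
φ = arcsin(-0.17460491) = -10.055667°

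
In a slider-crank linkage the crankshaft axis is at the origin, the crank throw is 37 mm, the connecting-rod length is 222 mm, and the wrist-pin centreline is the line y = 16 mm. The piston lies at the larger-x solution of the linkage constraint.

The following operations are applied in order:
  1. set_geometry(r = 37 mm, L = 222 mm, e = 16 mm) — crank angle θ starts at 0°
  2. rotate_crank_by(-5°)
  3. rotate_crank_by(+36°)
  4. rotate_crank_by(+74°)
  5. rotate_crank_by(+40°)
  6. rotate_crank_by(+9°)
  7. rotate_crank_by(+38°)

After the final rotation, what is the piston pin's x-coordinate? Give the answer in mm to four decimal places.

set_geometry: r = 37 mm, L = 222 mm, e = 16 mm; θ ← 0°
rotate_crank_by(-5°): θ ← 0° -5° = -5°
rotate_crank_by(+36°): θ ← -5° +36° = 31°
rotate_crank_by(+74°): θ ← 31° +74° = 105°
rotate_crank_by(+40°): θ ← 105° +40° = 145°
rotate_crank_by(+9°): θ ← 145° +9° = 154°
rotate_crank_by(+38°): θ ← 154° +38° = 192°
crank pin P = (r cos θ, r sin θ) = (-36.191461, -7.692733)
h = r sin θ − e = -7.692733 − 16 = -23.692733
x = r cos θ + √(L² − h²) = -36.191461 + √(49284.0 − 561.3456) = -36.191461 + 220.732087 = 184.540626

184.5406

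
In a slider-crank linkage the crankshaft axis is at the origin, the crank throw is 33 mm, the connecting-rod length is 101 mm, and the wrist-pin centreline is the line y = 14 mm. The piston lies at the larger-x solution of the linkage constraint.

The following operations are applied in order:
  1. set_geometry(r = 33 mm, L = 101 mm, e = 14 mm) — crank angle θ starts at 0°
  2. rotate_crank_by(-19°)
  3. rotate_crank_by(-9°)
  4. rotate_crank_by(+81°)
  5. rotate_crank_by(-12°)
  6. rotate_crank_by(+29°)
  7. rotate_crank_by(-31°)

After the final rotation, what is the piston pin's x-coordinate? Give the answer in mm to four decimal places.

set_geometry: r = 33 mm, L = 101 mm, e = 14 mm; θ ← 0°
rotate_crank_by(-19°): θ ← 0° -19° = -19°
rotate_crank_by(-9°): θ ← -19° -9° = -28°
rotate_crank_by(+81°): θ ← -28° +81° = 53°
rotate_crank_by(-12°): θ ← 53° -12° = 41°
rotate_crank_by(+29°): θ ← 41° +29° = 70°
rotate_crank_by(-31°): θ ← 70° -31° = 39°
crank pin P = (r cos θ, r sin θ) = (25.645817, 20.767573)
h = r sin θ − e = 20.767573 − 14 = 6.767573
x = r cos θ + √(L² − h²) = 25.645817 + √(10201.0 − 45.8000) = 25.645817 + 100.773012 = 126.418829

126.4188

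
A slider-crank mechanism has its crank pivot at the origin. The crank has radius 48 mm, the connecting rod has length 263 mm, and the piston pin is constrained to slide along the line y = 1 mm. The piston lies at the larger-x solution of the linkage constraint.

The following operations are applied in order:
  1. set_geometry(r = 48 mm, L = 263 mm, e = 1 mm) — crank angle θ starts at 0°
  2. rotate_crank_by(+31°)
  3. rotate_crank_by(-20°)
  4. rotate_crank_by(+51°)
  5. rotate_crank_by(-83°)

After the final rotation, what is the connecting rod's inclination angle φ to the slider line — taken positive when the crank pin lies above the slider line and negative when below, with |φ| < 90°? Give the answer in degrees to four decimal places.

set_geometry: r = 48 mm, L = 263 mm, e = 1 mm; θ ← 0°
rotate_crank_by(+31°): θ ← 0° +31° = 31°
rotate_crank_by(-20°): θ ← 31° -20° = 11°
rotate_crank_by(+51°): θ ← 11° +51° = 62°
rotate_crank_by(-83°): θ ← 62° -83° = -21°
crank pin P = (r cos θ, r sin θ) = (44.811860, -17.201662)
h = r sin θ − e = -17.201662 − 1 = -18.201662
sin φ = h / L = -18.201662 / 263 = -0.06920784
φ = arcsin(-0.06920784) = -3.968489°

-3.9685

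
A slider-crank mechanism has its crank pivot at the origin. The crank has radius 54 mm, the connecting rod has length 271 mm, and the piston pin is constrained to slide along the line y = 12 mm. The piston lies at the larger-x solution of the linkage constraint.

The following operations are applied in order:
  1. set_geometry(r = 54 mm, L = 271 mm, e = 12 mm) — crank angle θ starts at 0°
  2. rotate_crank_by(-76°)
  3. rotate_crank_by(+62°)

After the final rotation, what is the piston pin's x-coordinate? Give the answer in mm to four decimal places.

322.2345

set_geometry: r = 54 mm, L = 271 mm, e = 12 mm; θ ← 0°
rotate_crank_by(-76°): θ ← 0° -76° = -76°
rotate_crank_by(+62°): θ ← -76° +62° = -14°
crank pin P = (r cos θ, r sin θ) = (52.395969, -13.063782)
h = r sin θ − e = -13.063782 − 12 = -25.063782
x = r cos θ + √(L² − h²) = 52.395969 + √(73441.0 − 628.1932) = 52.395969 + 269.838483 = 322.234452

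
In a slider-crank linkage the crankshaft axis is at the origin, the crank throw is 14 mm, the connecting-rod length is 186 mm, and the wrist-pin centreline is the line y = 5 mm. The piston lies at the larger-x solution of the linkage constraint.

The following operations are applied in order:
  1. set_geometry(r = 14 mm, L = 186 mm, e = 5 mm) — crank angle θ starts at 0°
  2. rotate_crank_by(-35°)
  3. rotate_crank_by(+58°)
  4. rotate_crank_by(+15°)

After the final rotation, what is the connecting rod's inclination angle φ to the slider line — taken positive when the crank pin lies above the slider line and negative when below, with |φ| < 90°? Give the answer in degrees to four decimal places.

set_geometry: r = 14 mm, L = 186 mm, e = 5 mm; θ ← 0°
rotate_crank_by(-35°): θ ← 0° -35° = -35°
rotate_crank_by(+58°): θ ← -35° +58° = 23°
rotate_crank_by(+15°): θ ← 23° +15° = 38°
crank pin P = (r cos θ, r sin θ) = (11.032151, 8.619261)
h = r sin θ − e = 8.619261 − 5 = 3.619261
sin φ = h / L = 3.619261 / 186 = 0.01945839
φ = arcsin(0.01945839) = 1.114954°

1.1150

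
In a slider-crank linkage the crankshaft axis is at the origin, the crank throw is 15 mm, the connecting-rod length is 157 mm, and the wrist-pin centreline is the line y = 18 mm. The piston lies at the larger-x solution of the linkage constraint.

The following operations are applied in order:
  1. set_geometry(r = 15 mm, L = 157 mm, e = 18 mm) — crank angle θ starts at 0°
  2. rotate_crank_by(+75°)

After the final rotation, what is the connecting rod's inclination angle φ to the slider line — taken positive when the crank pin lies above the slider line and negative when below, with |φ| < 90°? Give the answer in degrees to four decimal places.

-1.2815

set_geometry: r = 15 mm, L = 157 mm, e = 18 mm; θ ← 0°
rotate_crank_by(+75°): θ ← 0° +75° = 75°
crank pin P = (r cos θ, r sin θ) = (3.882286, 14.488887)
h = r sin θ − e = 14.488887 − 18 = -3.511113
sin φ = h / L = -3.511113 / 157 = -0.02236377
φ = arcsin(-0.02236377) = -1.281457°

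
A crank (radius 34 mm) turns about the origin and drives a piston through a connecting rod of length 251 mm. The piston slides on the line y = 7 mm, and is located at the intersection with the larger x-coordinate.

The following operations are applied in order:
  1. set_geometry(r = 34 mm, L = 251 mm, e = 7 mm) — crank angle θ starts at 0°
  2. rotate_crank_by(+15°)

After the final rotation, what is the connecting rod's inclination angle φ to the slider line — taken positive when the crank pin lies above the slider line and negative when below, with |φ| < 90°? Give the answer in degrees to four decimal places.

0.4109

set_geometry: r = 34 mm, L = 251 mm, e = 7 mm; θ ← 0°
rotate_crank_by(+15°): θ ← 0° +15° = 15°
crank pin P = (r cos θ, r sin θ) = (32.841478, 8.799848)
h = r sin θ − e = 8.799848 − 7 = 1.799848
sin φ = h / L = 1.799848 / 251 = 0.00717071
φ = arcsin(0.00717071) = 0.410855°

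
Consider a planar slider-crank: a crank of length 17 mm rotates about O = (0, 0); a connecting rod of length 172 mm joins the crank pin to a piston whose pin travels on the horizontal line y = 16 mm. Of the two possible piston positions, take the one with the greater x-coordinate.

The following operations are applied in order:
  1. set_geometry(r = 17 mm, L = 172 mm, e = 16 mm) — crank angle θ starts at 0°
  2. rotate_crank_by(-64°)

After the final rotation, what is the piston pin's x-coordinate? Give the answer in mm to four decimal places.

176.5842

set_geometry: r = 17 mm, L = 172 mm, e = 16 mm; θ ← 0°
rotate_crank_by(-64°): θ ← 0° -64° = -64°
crank pin P = (r cos θ, r sin θ) = (7.452309, -15.279499)
h = r sin θ − e = -15.279499 − 16 = -31.279499
x = r cos θ + √(L² − h²) = 7.452309 + √(29584.0 − 978.4070) = 7.452309 + 169.131880 = 176.584190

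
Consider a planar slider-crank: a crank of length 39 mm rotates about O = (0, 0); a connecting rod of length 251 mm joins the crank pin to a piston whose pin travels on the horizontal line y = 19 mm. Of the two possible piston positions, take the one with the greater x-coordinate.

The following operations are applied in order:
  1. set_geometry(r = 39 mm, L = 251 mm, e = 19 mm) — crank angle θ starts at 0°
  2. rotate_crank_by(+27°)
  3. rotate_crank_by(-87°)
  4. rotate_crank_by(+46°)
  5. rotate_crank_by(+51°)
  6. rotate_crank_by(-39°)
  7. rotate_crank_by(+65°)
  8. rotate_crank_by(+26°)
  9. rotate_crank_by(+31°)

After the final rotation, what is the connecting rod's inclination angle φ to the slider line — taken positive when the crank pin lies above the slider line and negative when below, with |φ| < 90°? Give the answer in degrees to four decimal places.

3.3746

set_geometry: r = 39 mm, L = 251 mm, e = 19 mm; θ ← 0°
rotate_crank_by(+27°): θ ← 0° +27° = 27°
rotate_crank_by(-87°): θ ← 27° -87° = -60°
rotate_crank_by(+46°): θ ← -60° +46° = -14°
rotate_crank_by(+51°): θ ← -14° +51° = 37°
rotate_crank_by(-39°): θ ← 37° -39° = -2°
rotate_crank_by(+65°): θ ← -2° +65° = 63°
rotate_crank_by(+26°): θ ← 63° +26° = 89°
rotate_crank_by(+31°): θ ← 89° +31° = 120°
crank pin P = (r cos θ, r sin θ) = (-19.500000, 33.774991)
h = r sin θ − e = 33.774991 − 19 = 14.774991
sin φ = h / L = 14.774991 / 251 = 0.05886450
φ = arcsin(0.05886450) = 3.374638°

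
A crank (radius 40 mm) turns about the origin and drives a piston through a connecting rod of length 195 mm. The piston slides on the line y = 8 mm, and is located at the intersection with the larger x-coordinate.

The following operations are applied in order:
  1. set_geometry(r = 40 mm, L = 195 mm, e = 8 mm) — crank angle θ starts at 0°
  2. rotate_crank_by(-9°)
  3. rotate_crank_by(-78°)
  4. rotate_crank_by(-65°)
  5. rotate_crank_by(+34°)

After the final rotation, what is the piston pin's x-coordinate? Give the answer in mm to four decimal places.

set_geometry: r = 40 mm, L = 195 mm, e = 8 mm; θ ← 0°
rotate_crank_by(-9°): θ ← 0° -9° = -9°
rotate_crank_by(-78°): θ ← -9° -78° = -87°
rotate_crank_by(-65°): θ ← -87° -65° = -152°
rotate_crank_by(+34°): θ ← -152° +34° = -118°
crank pin P = (r cos θ, r sin θ) = (-18.778863, -35.317904)
h = r sin θ − e = -35.317904 − 8 = -43.317904
x = r cos θ + √(L² − h²) = -18.778863 + √(38025.0 − 1876.4408) = -18.778863 + 190.127744 = 171.348882

171.3489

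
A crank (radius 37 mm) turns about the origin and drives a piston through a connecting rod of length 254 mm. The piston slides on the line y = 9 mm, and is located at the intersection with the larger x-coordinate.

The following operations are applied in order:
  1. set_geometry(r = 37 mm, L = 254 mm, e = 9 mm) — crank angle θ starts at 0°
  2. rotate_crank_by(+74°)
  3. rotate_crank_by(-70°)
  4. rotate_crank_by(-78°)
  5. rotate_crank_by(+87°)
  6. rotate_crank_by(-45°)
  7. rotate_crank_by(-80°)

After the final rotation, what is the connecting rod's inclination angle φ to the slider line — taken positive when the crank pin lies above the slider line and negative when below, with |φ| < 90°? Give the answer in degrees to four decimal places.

-9.8166

set_geometry: r = 37 mm, L = 254 mm, e = 9 mm; θ ← 0°
rotate_crank_by(+74°): θ ← 0° +74° = 74°
rotate_crank_by(-70°): θ ← 74° -70° = 4°
rotate_crank_by(-78°): θ ← 4° -78° = -74°
rotate_crank_by(+87°): θ ← -74° +87° = 13°
rotate_crank_by(-45°): θ ← 13° -45° = -32°
rotate_crank_by(-80°): θ ← -32° -80° = -112°
crank pin P = (r cos θ, r sin θ) = (-13.860444, -34.305803)
h = r sin θ − e = -34.305803 − 9 = -43.305803
sin φ = h / L = -43.305803 / 254 = -0.17049529
φ = arcsin(-0.17049529) = -9.816617°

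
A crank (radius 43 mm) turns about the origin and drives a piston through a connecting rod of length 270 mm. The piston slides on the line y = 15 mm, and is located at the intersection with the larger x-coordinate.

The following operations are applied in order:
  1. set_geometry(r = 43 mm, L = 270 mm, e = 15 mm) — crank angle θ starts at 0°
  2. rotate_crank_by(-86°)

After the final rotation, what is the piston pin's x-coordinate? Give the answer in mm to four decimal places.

266.7193

set_geometry: r = 43 mm, L = 270 mm, e = 15 mm; θ ← 0°
rotate_crank_by(-86°): θ ← 0° -86° = -86°
crank pin P = (r cos θ, r sin θ) = (2.999528, -42.895254)
h = r sin θ − e = -42.895254 − 15 = -57.895254
x = r cos θ + √(L² − h²) = 2.999528 + √(72900.0 − 3351.8605) = 2.999528 + 263.719813 = 266.719341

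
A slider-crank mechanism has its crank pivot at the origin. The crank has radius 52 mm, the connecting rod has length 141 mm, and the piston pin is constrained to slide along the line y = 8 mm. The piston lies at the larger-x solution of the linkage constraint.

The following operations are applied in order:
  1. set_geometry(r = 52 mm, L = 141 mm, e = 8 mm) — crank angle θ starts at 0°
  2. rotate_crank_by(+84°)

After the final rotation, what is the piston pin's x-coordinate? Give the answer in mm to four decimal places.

set_geometry: r = 52 mm, L = 141 mm, e = 8 mm; θ ← 0°
rotate_crank_by(+84°): θ ← 0° +84° = 84°
crank pin P = (r cos θ, r sin θ) = (5.435480, 51.715139)
h = r sin θ − e = 51.715139 − 8 = 43.715139
x = r cos θ + √(L² − h²) = 5.435480 + √(19881.0 − 1911.0133) = 5.435480 + 134.052179 = 139.487659

139.4877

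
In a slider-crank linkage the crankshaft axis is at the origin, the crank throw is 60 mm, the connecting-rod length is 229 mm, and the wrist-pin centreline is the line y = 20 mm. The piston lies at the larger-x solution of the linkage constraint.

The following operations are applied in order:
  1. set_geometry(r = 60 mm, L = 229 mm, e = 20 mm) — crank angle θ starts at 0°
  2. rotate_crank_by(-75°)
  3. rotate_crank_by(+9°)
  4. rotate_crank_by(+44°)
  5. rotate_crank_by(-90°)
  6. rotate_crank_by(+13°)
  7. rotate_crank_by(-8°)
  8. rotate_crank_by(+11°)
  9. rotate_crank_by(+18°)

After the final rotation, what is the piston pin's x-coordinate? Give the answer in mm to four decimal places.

set_geometry: r = 60 mm, L = 229 mm, e = 20 mm; θ ← 0°
rotate_crank_by(-75°): θ ← 0° -75° = -75°
rotate_crank_by(+9°): θ ← -75° +9° = -66°
rotate_crank_by(+44°): θ ← -66° +44° = -22°
rotate_crank_by(-90°): θ ← -22° -90° = -112°
rotate_crank_by(+13°): θ ← -112° +13° = -99°
rotate_crank_by(-8°): θ ← -99° -8° = -107°
rotate_crank_by(+11°): θ ← -107° +11° = -96°
rotate_crank_by(+18°): θ ← -96° +18° = -78°
crank pin P = (r cos θ, r sin θ) = (12.474701, -58.688856)
h = r sin θ − e = -58.688856 − 20 = -78.688856
x = r cos θ + √(L² − h²) = 12.474701 + √(52441.0 − 6191.9361) = 12.474701 + 215.055955 = 227.530657

227.5307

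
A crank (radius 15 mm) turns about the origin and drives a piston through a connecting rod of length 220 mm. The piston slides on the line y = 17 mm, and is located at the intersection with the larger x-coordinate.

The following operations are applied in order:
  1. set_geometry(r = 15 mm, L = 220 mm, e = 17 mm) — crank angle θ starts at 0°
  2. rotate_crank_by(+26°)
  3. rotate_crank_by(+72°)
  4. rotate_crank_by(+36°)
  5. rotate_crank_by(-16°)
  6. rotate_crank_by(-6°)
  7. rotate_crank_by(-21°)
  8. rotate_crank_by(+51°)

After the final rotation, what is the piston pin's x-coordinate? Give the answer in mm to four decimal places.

set_geometry: r = 15 mm, L = 220 mm, e = 17 mm; θ ← 0°
rotate_crank_by(+26°): θ ← 0° +26° = 26°
rotate_crank_by(+72°): θ ← 26° +72° = 98°
rotate_crank_by(+36°): θ ← 98° +36° = 134°
rotate_crank_by(-16°): θ ← 134° -16° = 118°
rotate_crank_by(-6°): θ ← 118° -6° = 112°
rotate_crank_by(-21°): θ ← 112° -21° = 91°
rotate_crank_by(+51°): θ ← 91° +51° = 142°
crank pin P = (r cos θ, r sin θ) = (-11.820161, 9.234922)
h = r sin θ − e = 9.234922 − 17 = -7.765078
x = r cos θ + √(L² − h²) = -11.820161 + √(48400.0 − 60.2964) = -11.820161 + 219.862920 = 208.042759

208.0428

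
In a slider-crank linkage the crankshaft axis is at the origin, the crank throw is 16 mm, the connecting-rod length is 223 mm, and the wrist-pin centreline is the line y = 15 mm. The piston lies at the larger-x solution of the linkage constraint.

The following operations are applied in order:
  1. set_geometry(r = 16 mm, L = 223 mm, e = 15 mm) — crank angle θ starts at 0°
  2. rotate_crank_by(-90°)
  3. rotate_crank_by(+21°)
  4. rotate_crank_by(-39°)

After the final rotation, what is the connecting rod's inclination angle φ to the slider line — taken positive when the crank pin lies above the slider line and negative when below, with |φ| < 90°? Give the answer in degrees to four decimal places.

-7.7876

set_geometry: r = 16 mm, L = 223 mm, e = 15 mm; θ ← 0°
rotate_crank_by(-90°): θ ← 0° -90° = -90°
rotate_crank_by(+21°): θ ← -90° +21° = -69°
rotate_crank_by(-39°): θ ← -69° -39° = -108°
crank pin P = (r cos θ, r sin θ) = (-4.944272, -15.216904)
h = r sin θ − e = -15.216904 − 15 = -30.216904
sin φ = h / L = -30.216904 / 223 = -0.13550181
φ = arcsin(-0.13550181) = -7.787638°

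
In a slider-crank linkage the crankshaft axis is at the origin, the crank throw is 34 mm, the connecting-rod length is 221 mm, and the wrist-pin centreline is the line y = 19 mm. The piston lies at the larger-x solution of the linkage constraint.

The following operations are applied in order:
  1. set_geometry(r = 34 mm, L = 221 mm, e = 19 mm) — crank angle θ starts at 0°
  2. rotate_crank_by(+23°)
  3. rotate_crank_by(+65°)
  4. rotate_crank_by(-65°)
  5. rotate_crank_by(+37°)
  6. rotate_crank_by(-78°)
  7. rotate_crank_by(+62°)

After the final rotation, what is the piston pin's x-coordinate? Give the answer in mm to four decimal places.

245.4093

set_geometry: r = 34 mm, L = 221 mm, e = 19 mm; θ ← 0°
rotate_crank_by(+23°): θ ← 0° +23° = 23°
rotate_crank_by(+65°): θ ← 23° +65° = 88°
rotate_crank_by(-65°): θ ← 88° -65° = 23°
rotate_crank_by(+37°): θ ← 23° +37° = 60°
rotate_crank_by(-78°): θ ← 60° -78° = -18°
rotate_crank_by(+62°): θ ← -18° +62° = 44°
crank pin P = (r cos θ, r sin θ) = (24.457553, 23.618385)
h = r sin θ − e = 23.618385 − 19 = 4.618385
x = r cos θ + √(L² − h²) = 24.457553 + √(48841.0 − 21.3295) = 24.457553 + 220.951738 = 245.409291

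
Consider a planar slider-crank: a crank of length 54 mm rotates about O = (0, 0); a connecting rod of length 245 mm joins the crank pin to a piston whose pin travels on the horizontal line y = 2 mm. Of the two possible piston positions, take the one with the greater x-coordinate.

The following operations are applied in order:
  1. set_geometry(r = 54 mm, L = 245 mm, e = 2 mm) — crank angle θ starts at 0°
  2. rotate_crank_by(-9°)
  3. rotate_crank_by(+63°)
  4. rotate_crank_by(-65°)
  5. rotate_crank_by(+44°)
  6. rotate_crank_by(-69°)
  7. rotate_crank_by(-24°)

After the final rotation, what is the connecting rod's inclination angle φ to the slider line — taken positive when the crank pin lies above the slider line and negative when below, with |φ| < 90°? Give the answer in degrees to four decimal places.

set_geometry: r = 54 mm, L = 245 mm, e = 2 mm; θ ← 0°
rotate_crank_by(-9°): θ ← 0° -9° = -9°
rotate_crank_by(+63°): θ ← -9° +63° = 54°
rotate_crank_by(-65°): θ ← 54° -65° = -11°
rotate_crank_by(+44°): θ ← -11° +44° = 33°
rotate_crank_by(-69°): θ ← 33° -69° = -36°
rotate_crank_by(-24°): θ ← -36° -24° = -60°
crank pin P = (r cos θ, r sin θ) = (27.000000, -46.765372)
h = r sin θ − e = -46.765372 − 2 = -48.765372
sin φ = h / L = -48.765372 / 245 = -0.19904233
φ = arcsin(-0.19904233) = -11.480963°

-11.4810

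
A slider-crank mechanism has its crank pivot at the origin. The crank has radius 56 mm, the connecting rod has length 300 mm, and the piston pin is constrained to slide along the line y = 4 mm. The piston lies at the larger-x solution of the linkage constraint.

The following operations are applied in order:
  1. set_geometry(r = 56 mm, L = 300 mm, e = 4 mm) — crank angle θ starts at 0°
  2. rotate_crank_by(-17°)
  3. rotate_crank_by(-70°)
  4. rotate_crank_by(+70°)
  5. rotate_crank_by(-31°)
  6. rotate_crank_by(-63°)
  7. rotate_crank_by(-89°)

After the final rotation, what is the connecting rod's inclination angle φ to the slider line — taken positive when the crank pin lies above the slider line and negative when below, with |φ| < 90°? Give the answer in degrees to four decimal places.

set_geometry: r = 56 mm, L = 300 mm, e = 4 mm; θ ← 0°
rotate_crank_by(-17°): θ ← 0° -17° = -17°
rotate_crank_by(-70°): θ ← -17° -70° = -87°
rotate_crank_by(+70°): θ ← -87° +70° = -17°
rotate_crank_by(-31°): θ ← -17° -31° = -48°
rotate_crank_by(-63°): θ ← -48° -63° = -111°
rotate_crank_by(-89°): θ ← -111° -89° = -200°
crank pin P = (r cos θ, r sin θ) = (-52.622787, 19.153128)
h = r sin θ − e = 19.153128 − 4 = 15.153128
sin φ = h / L = 15.153128 / 300 = 0.05051043
φ = arcsin(0.05051043) = 2.895266°

2.8953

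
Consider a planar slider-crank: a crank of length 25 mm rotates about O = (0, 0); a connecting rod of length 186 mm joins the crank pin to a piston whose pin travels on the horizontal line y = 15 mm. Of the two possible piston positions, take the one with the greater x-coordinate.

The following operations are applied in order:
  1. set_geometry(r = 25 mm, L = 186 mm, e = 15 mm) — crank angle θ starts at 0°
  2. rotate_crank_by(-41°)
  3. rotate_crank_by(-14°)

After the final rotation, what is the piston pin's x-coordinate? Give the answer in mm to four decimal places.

set_geometry: r = 25 mm, L = 186 mm, e = 15 mm; θ ← 0°
rotate_crank_by(-41°): θ ← 0° -41° = -41°
rotate_crank_by(-14°): θ ← -41° -14° = -55°
crank pin P = (r cos θ, r sin θ) = (14.339411, -20.478801)
h = r sin θ − e = -20.478801 − 15 = -35.478801
x = r cos θ + √(L² − h²) = 14.339411 + √(34596.0 − 1258.7453) = 14.339411 + 182.584925 = 196.924335

196.9243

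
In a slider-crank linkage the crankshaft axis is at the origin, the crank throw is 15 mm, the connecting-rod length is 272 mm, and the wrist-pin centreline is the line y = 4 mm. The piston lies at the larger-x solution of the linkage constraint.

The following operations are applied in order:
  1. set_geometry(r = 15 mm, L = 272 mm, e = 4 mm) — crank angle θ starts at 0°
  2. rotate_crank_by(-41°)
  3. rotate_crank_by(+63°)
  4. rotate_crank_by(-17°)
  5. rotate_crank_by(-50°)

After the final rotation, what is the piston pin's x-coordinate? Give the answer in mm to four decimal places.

282.2141

set_geometry: r = 15 mm, L = 272 mm, e = 4 mm; θ ← 0°
rotate_crank_by(-41°): θ ← 0° -41° = -41°
rotate_crank_by(+63°): θ ← -41° +63° = 22°
rotate_crank_by(-17°): θ ← 22° -17° = 5°
rotate_crank_by(-50°): θ ← 5° -50° = -45°
crank pin P = (r cos θ, r sin θ) = (10.606602, -10.606602)
h = r sin θ − e = -10.606602 − 4 = -14.606602
x = r cos θ + √(L² − h²) = 10.606602 + √(73984.0 − 213.3528) = 10.606602 + 271.607524 = 282.214126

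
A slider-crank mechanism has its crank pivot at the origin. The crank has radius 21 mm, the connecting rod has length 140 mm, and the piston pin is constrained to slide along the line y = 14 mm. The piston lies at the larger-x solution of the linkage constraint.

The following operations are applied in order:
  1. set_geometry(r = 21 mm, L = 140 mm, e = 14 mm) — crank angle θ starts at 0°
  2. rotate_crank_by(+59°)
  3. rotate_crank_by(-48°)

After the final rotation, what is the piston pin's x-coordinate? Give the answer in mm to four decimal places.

160.2571

set_geometry: r = 21 mm, L = 140 mm, e = 14 mm; θ ← 0°
rotate_crank_by(+59°): θ ← 0° +59° = 59°
rotate_crank_by(-48°): θ ← 59° -48° = 11°
crank pin P = (r cos θ, r sin θ) = (20.614171, 4.006989)
h = r sin θ − e = 4.006989 − 14 = -9.993011
x = r cos θ + √(L² − h²) = 20.614171 + √(19600.0 − 99.8603) = 20.614171 + 139.642901 = 160.257072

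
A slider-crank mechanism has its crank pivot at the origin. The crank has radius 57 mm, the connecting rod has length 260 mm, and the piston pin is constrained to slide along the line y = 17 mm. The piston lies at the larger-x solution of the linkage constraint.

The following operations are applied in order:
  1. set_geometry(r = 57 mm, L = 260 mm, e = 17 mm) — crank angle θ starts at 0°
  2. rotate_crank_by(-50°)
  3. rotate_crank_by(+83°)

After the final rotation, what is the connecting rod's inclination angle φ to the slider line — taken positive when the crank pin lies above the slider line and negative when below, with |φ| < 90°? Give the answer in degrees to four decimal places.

3.0965

set_geometry: r = 57 mm, L = 260 mm, e = 17 mm; θ ← 0°
rotate_crank_by(-50°): θ ← 0° -50° = -50°
rotate_crank_by(+83°): θ ← -50° +83° = 33°
crank pin P = (r cos θ, r sin θ) = (47.804222, 31.044425)
h = r sin θ − e = 31.044425 − 17 = 14.044425
sin φ = h / L = 14.044425 / 260 = 0.05401702
φ = arcsin(0.05401702) = 3.096454°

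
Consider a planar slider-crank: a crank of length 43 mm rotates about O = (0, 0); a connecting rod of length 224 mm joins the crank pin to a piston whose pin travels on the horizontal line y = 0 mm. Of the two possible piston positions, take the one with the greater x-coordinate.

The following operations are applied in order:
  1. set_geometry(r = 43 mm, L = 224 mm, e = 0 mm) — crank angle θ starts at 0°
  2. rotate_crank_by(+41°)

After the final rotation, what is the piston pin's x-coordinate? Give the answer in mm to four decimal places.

254.6690

set_geometry: r = 43 mm, L = 224 mm, e = 0 mm; θ ← 0°
rotate_crank_by(+41°): θ ← 0° +41° = 41°
crank pin P = (r cos θ, r sin θ) = (32.452512, 28.210538)
h = r sin θ − e = 28.210538 − 0 = 28.210538
x = r cos θ + √(L² − h²) = 32.452512 + √(50176.0 − 795.8345) = 32.452512 + 222.216483 = 254.668995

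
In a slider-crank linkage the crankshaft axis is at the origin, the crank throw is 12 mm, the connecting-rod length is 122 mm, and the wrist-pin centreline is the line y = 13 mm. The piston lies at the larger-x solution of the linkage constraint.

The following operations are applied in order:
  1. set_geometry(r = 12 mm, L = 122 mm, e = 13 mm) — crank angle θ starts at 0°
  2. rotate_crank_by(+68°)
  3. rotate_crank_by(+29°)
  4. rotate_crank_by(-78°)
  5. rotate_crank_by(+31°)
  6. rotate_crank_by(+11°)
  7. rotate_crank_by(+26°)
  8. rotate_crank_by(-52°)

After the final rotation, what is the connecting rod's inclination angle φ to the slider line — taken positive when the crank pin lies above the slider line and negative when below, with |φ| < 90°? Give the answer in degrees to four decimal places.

-2.8740

set_geometry: r = 12 mm, L = 122 mm, e = 13 mm; θ ← 0°
rotate_crank_by(+68°): θ ← 0° +68° = 68°
rotate_crank_by(+29°): θ ← 68° +29° = 97°
rotate_crank_by(-78°): θ ← 97° -78° = 19°
rotate_crank_by(+31°): θ ← 19° +31° = 50°
rotate_crank_by(+11°): θ ← 50° +11° = 61°
rotate_crank_by(+26°): θ ← 61° +26° = 87°
rotate_crank_by(-52°): θ ← 87° -52° = 35°
crank pin P = (r cos θ, r sin θ) = (9.829825, 6.882917)
h = r sin θ − e = 6.882917 − 13 = -6.117083
sin φ = h / L = -6.117083 / 122 = -0.05014002
φ = arcsin(-0.05014002) = -2.874017°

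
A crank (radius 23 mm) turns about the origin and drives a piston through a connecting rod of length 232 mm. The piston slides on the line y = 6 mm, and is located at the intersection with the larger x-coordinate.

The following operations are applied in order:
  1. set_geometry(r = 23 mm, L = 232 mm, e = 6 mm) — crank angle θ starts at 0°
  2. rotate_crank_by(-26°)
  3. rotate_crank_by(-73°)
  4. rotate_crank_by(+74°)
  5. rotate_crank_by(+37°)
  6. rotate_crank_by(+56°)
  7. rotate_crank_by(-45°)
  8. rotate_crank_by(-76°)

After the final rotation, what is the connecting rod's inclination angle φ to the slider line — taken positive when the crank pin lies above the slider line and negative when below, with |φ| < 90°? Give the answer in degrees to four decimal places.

-6.0293

set_geometry: r = 23 mm, L = 232 mm, e = 6 mm; θ ← 0°
rotate_crank_by(-26°): θ ← 0° -26° = -26°
rotate_crank_by(-73°): θ ← -26° -73° = -99°
rotate_crank_by(+74°): θ ← -99° +74° = -25°
rotate_crank_by(+37°): θ ← -25° +37° = 12°
rotate_crank_by(+56°): θ ← 12° +56° = 68°
rotate_crank_by(-45°): θ ← 68° -45° = 23°
rotate_crank_by(-76°): θ ← 23° -76° = -53°
crank pin P = (r cos θ, r sin θ) = (13.841746, -18.368617)
h = r sin θ − e = -18.368617 − 6 = -24.368617
sin φ = h / L = -24.368617 / 232 = -0.10503714
φ = arcsin(-0.10503714) = -6.029306°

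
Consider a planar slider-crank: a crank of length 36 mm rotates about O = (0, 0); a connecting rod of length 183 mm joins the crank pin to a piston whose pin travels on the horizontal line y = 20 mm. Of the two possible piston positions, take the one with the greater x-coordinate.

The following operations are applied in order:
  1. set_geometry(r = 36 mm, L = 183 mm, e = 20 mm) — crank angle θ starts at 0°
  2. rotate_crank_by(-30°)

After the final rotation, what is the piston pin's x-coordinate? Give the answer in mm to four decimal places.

210.1881

set_geometry: r = 36 mm, L = 183 mm, e = 20 mm; θ ← 0°
rotate_crank_by(-30°): θ ← 0° -30° = -30°
crank pin P = (r cos θ, r sin θ) = (31.176915, -18.000000)
h = r sin θ − e = -18.000000 − 20 = -38.000000
x = r cos θ + √(L² − h²) = 31.176915 + √(33489.0 − 1444.0000) = 31.176915 + 179.011173 = 210.188087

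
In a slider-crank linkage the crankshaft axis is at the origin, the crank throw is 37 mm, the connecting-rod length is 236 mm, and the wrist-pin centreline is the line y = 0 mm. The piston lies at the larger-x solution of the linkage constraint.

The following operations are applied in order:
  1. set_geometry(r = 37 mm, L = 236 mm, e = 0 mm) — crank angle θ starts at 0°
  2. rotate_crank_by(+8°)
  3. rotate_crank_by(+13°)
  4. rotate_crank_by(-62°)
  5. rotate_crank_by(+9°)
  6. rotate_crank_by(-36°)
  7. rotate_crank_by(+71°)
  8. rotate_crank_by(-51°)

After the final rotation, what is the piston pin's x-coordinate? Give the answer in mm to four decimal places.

set_geometry: r = 37 mm, L = 236 mm, e = 0 mm; θ ← 0°
rotate_crank_by(+8°): θ ← 0° +8° = 8°
rotate_crank_by(+13°): θ ← 8° +13° = 21°
rotate_crank_by(-62°): θ ← 21° -62° = -41°
rotate_crank_by(+9°): θ ← -41° +9° = -32°
rotate_crank_by(-36°): θ ← -32° -36° = -68°
rotate_crank_by(+71°): θ ← -68° +71° = 3°
rotate_crank_by(-51°): θ ← 3° -51° = -48°
crank pin P = (r cos θ, r sin θ) = (24.757832, -27.496359)
h = r sin θ − e = -27.496359 − 0 = -27.496359
x = r cos θ + √(L² − h²) = 24.757832 + √(55696.0 − 756.0497) = 24.757832 + 234.392727 = 259.150559

259.1506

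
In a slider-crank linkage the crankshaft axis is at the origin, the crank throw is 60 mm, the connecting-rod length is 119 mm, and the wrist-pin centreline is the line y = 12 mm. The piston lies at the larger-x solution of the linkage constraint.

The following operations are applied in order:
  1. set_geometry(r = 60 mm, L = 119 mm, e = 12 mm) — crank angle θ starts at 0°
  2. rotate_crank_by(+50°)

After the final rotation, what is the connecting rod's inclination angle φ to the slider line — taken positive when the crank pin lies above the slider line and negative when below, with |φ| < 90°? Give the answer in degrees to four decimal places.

16.5828

set_geometry: r = 60 mm, L = 119 mm, e = 12 mm; θ ← 0°
rotate_crank_by(+50°): θ ← 0° +50° = 50°
crank pin P = (r cos θ, r sin θ) = (38.567257, 45.962667)
h = r sin θ − e = 45.962667 − 12 = 33.962667
sin φ = h / L = 33.962667 / 119 = 0.28540056
φ = arcsin(0.28540056) = 16.582793°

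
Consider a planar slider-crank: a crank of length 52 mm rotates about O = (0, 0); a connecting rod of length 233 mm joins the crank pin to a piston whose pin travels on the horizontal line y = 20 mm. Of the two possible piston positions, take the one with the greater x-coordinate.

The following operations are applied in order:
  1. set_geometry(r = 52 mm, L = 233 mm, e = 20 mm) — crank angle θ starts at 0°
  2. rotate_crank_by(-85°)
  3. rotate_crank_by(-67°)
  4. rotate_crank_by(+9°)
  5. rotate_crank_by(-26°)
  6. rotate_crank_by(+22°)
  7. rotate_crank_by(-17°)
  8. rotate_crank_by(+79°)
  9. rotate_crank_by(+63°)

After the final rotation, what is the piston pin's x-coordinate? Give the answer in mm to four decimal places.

set_geometry: r = 52 mm, L = 233 mm, e = 20 mm; θ ← 0°
rotate_crank_by(-85°): θ ← 0° -85° = -85°
rotate_crank_by(-67°): θ ← -85° -67° = -152°
rotate_crank_by(+9°): θ ← -152° +9° = -143°
rotate_crank_by(-26°): θ ← -143° -26° = -169°
rotate_crank_by(+22°): θ ← -169° +22° = -147°
rotate_crank_by(-17°): θ ← -147° -17° = -164°
rotate_crank_by(+79°): θ ← -164° +79° = -85°
rotate_crank_by(+63°): θ ← -85° +63° = -22°
crank pin P = (r cos θ, r sin θ) = (48.213560, -19.479543)
h = r sin θ − e = -19.479543 − 20 = -39.479543
x = r cos θ + √(L² − h²) = 48.213560 + √(54289.0 − 1558.6343) = 48.213560 + 229.630934 = 277.844494

277.8445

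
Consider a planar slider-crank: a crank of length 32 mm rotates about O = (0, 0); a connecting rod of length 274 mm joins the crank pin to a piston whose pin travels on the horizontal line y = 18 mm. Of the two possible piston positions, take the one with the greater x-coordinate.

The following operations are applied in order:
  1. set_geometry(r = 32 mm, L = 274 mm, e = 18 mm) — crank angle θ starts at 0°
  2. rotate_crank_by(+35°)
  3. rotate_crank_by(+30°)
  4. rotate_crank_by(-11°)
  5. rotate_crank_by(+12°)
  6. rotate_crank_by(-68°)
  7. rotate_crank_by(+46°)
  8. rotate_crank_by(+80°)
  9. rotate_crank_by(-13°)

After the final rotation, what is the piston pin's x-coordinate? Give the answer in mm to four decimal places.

262.2748

set_geometry: r = 32 mm, L = 274 mm, e = 18 mm; θ ← 0°
rotate_crank_by(+35°): θ ← 0° +35° = 35°
rotate_crank_by(+30°): θ ← 35° +30° = 65°
rotate_crank_by(-11°): θ ← 65° -11° = 54°
rotate_crank_by(+12°): θ ← 54° +12° = 66°
rotate_crank_by(-68°): θ ← 66° -68° = -2°
rotate_crank_by(+46°): θ ← -2° +46° = 44°
rotate_crank_by(+80°): θ ← 44° +80° = 124°
rotate_crank_by(-13°): θ ← 124° -13° = 111°
crank pin P = (r cos θ, r sin θ) = (-11.467774, 29.874574)
h = r sin θ − e = 29.874574 − 18 = 11.874574
x = r cos θ + √(L² − h²) = -11.467774 + √(75076.0 − 141.0055) = -11.467774 + 273.742570 = 262.274795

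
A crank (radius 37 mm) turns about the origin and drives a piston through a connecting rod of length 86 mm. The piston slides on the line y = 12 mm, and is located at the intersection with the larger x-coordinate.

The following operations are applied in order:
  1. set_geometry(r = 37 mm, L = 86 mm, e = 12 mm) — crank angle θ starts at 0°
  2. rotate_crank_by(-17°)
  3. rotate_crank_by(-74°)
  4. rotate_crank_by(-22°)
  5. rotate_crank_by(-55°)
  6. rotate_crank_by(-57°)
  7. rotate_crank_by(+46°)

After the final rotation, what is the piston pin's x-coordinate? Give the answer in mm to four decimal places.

48.0708

set_geometry: r = 37 mm, L = 86 mm, e = 12 mm; θ ← 0°
rotate_crank_by(-17°): θ ← 0° -17° = -17°
rotate_crank_by(-74°): θ ← -17° -74° = -91°
rotate_crank_by(-22°): θ ← -91° -22° = -113°
rotate_crank_by(-55°): θ ← -113° -55° = -168°
rotate_crank_by(-57°): θ ← -168° -57° = -225°
rotate_crank_by(+46°): θ ← -225° +46° = -179°
crank pin P = (r cos θ, r sin θ) = (-36.994365, -0.645739)
h = r sin θ − e = -0.645739 − 12 = -12.645739
x = r cos θ + √(L² − h²) = -36.994365 + √(7396.0 − 159.9147) = -36.994365 + 85.065183 = 48.070818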